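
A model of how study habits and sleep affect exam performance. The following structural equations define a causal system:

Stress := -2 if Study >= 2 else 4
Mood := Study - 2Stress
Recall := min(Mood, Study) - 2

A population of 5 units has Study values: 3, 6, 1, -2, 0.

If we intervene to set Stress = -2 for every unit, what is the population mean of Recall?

-0.4

Under do(Stress=-2), Stress's equation is replaced by Stress=-2 for every unit. Per-unit Recall: 1, 4, -1, -4, -2. Mean = -0.4.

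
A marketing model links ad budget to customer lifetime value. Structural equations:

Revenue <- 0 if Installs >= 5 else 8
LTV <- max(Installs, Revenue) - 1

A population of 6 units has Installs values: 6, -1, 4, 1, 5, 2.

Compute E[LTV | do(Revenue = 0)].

2

Every unit gets Revenue=0 under the intervention. LTV values become 5, -1, 3, 0, 4, 1; E[LTV|do(Revenue=0)] = 2.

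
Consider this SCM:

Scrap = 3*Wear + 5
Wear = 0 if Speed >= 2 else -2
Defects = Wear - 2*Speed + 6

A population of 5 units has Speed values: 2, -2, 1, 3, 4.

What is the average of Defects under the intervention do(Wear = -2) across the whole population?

Under do(Wear=-2), Wear's equation is replaced by Wear=-2 for every unit. Per-unit Defects: 0, 8, 2, -2, -4. Mean = 0.8.

0.8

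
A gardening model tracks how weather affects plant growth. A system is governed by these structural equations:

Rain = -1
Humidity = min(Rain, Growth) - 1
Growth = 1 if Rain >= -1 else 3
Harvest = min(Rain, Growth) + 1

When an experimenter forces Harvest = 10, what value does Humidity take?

-2

Under do(Harvest=10), the mechanism Harvest = min(Rain, Growth) + 1 is discarded; Harvest is fixed at 10.
Since Humidity is not a descendant of the intervened variable, it is unaffected.
Growth = 1 if Rain >= -1 else 3  [with Rain=-1]  = 1
Humidity = min(Rain, Growth) - 1  [with Rain=-1, Growth=1]  = -2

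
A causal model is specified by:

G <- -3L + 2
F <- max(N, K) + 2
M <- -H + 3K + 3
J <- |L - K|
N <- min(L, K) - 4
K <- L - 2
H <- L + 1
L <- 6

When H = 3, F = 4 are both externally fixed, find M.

The joint intervention fixes H = 3, F = 4, removing each variable's own equation.
K = L - 2  [with L=6]  = 4
M = -H + 3K + 3  [with H=3, K=4]  = 12

12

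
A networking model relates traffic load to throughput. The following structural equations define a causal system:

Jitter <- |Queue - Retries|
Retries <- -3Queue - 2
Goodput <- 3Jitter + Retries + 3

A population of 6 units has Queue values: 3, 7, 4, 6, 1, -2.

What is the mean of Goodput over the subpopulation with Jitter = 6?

E[Goodput|Jitter=6] averages over only the 2 units with Jitter=6 (Queue = 1, -2): Goodput = 16, 25, mean 20.5.

20.5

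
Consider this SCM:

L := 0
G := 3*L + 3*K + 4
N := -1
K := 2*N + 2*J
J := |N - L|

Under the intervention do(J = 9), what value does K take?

16

The intervention breaks the incoming arrows to J: J := |N - L| no longer applies, and J = 9.
K = 2*N + 2*J  [with N=-1, J=9]  = 16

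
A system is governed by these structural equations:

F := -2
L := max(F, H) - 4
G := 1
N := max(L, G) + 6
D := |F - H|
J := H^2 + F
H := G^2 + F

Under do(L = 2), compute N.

The intervention breaks the incoming arrows to L: L := max(F, H) - 4 no longer applies, and L = 2.
N = max(L, G) + 6  [with L=2, G=1]  = 8

8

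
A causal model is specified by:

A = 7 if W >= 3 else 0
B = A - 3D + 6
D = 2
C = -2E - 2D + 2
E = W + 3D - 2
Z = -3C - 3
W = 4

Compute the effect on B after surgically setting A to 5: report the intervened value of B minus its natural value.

Intervening sets A = 5 and removes its equation (A = 7 if W >= 3 else 0).
B = A - 3D + 6  [with A=5, D=2]  = 5
Without intervention: A = 7 if W >= 3 else 0  [with W=4]  = 7; B = A - 3D + 6  [with A=7, D=2]  = 7.
Change = 5 − 7 = -2.

-2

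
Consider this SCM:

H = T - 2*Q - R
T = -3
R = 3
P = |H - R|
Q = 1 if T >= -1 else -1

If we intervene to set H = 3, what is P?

Intervening sets H = 3 and removes its equation (H = T - 2*Q - R).
P = |H - R|  [with H=3, R=3]  = 0

0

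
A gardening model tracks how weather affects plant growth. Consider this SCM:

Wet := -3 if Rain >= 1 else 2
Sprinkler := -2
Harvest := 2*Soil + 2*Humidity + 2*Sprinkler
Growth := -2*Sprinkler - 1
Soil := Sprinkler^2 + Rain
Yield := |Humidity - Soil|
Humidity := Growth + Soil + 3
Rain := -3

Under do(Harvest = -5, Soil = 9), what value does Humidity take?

The joint intervention fixes Harvest = -5, Soil = 9, removing each variable's own equation.
Growth = -2*Sprinkler - 1  [with Sprinkler=-2]  = 3
Humidity = Growth + Soil + 3  [with Growth=3, Soil=9]  = 15

15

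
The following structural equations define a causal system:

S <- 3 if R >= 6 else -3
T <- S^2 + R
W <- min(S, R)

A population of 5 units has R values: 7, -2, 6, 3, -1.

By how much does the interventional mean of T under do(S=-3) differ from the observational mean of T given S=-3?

The intervention sets S=-3 in all 5 units regardless of R. Recomputing T per unit gives 16, 7, 15, 12, 8; average 11.6.
Conditioning on S=-3 selects the 3 unit(s) with R ∈ {-2, 3, -1}. Their T values: 7, 12, 8. Mean = 9.
Difference = 11.6 − 9 = 2.6.

2.6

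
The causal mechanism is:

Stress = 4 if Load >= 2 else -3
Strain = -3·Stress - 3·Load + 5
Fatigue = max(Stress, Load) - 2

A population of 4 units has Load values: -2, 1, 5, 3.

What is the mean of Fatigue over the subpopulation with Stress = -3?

Observing Stress=-3 restricts to units where Stress's equation naturally yields -3: Load ∈ {-2, 1}. In that subpopulation Fatigue = -4, -1, mean -2.5.

-2.5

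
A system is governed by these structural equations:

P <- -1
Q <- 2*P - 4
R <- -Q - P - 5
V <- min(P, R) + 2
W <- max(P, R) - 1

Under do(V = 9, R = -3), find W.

The joint intervention fixes V = 9, R = -3, removing each variable's own equation.
W = max(P, R) - 1  [with P=-1, R=-3]  = -2

-2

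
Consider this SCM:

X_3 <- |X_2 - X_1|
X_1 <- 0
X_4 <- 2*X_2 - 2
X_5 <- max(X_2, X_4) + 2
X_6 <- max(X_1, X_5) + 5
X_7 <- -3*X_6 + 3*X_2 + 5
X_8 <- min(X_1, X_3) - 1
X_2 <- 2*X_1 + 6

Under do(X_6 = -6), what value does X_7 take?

41

Intervening sets X_6 = -6 and removes its equation (X_6 <- max(X_1, X_5) + 5).
X_2 = 2*X_1 + 6  [with X_1=0]  = 6
X_7 = -3*X_6 + 3*X_2 + 5  [with X_6=-6, X_2=6]  = 41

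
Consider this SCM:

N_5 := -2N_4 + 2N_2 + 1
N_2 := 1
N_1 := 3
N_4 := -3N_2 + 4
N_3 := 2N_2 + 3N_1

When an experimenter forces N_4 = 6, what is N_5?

Intervening sets N_4 = 6 and removes its equation (N_4 := -3N_2 + 4).
N_5 = -2N_4 + 2N_2 + 1  [with N_4=6, N_2=1]  = -9

-9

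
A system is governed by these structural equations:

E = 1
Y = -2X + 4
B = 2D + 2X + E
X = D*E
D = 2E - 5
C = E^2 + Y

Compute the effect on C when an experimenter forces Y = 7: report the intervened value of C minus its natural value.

-3

Under do(Y=7), the mechanism Y = -2X + 4 is discarded; Y is fixed at 7.
C = E^2 + Y  [with E=1, Y=7]  = 8
Without intervention: D = 2E - 5  [with E=1]  = -3; X = D*E  [with D=-3, E=1]  = -3; Y = -2X + 4  [with X=-3]  = 10; C = E^2 + Y  [with E=1, Y=10]  = 11.
Change = 8 − 11 = -3.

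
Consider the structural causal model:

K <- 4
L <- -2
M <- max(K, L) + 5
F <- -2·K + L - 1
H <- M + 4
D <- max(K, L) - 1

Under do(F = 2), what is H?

The intervention breaks the incoming arrows to F: F <- -2·K + L - 1 no longer applies, and F = 2.
No directed path runs from F to H, so H keeps its natural value.
M = max(K, L) + 5  [with K=4, L=-2]  = 9
H = M + 4  [with M=9]  = 13

13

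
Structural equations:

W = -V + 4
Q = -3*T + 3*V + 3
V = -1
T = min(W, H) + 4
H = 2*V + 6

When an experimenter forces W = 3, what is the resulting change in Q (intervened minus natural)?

3

do(W=3) replaces the equation W = -V + 4 with the constant W = 3.
H = 2*V + 6  [with V=-1]  = 4
T = min(W, H) + 4  [with W=3, H=4]  = 7
Q = -3*T + 3*V + 3  [with T=7, V=-1]  = -21
Without intervention: W = -V + 4  [with V=-1]  = 5; H = 2*V + 6  [with V=-1]  = 4; T = min(W, H) + 4  [with W=5, H=4]  = 8; Q = -3*T + 3*V + 3  [with T=8, V=-1]  = -24.
Change = -21 − (-24) = 3.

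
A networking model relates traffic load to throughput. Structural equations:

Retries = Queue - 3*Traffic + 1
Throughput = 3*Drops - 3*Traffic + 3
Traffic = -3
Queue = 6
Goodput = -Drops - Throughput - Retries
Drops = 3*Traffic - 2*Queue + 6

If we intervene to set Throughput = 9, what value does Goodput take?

-10

The intervention breaks the incoming arrows to Throughput: Throughput = 3*Drops - 3*Traffic + 3 no longer applies, and Throughput = 9.
Drops = 3*Traffic - 2*Queue + 6  [with Traffic=-3, Queue=6]  = -15
Retries = Queue - 3*Traffic + 1  [with Queue=6, Traffic=-3]  = 16
Goodput = -Drops - Throughput - Retries  [with Drops=-15, Throughput=9, Retries=16]  = -10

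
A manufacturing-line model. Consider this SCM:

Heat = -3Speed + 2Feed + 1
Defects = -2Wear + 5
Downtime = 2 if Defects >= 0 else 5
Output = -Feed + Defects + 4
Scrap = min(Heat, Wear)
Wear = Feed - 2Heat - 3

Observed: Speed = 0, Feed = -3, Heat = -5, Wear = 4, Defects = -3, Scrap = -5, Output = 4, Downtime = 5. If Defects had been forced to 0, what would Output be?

Under do(Defects=0), the mechanism Defects = -2Wear + 5 is discarded; Defects is fixed at 0.
Output = -Feed + Defects + 4  [with Feed=-3, Defects=0]  = 7

7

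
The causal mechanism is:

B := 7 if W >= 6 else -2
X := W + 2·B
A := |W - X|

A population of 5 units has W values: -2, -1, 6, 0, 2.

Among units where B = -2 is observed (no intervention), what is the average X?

E[X|B=-2] averages over only the 4 units with B=-2 (W = -2, -1, 0, 2): X = -6, -5, -4, -2, mean -4.25.

-4.25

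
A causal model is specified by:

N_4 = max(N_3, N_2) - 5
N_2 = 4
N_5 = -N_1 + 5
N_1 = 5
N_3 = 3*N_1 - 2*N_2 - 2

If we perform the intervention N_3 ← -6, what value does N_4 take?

The intervention breaks the incoming arrows to N_3: N_3 = 3*N_1 - 2*N_2 - 2 no longer applies, and N_3 = -6.
N_4 = max(N_3, N_2) - 5  [with N_3=-6, N_2=4]  = -1

-1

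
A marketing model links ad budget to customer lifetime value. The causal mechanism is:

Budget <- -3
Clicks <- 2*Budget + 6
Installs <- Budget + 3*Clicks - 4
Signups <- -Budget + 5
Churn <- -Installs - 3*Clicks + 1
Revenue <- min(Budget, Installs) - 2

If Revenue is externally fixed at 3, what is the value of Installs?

do(Revenue=3) replaces the equation Revenue <- min(Budget, Installs) - 2 with the constant Revenue = 3.
Installs is not downstream of the intervention, so its value is determined by the original equations.
Clicks = 2*Budget + 6  [with Budget=-3]  = 0
Installs = Budget + 3*Clicks - 4  [with Budget=-3, Clicks=0]  = -7

-7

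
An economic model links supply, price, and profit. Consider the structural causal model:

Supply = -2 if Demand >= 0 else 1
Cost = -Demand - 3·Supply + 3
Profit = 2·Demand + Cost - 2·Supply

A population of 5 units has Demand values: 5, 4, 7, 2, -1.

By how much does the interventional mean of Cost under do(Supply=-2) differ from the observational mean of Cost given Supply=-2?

Under do(Supply=-2), Supply's equation is replaced by Supply=-2 for every unit. Per-unit Cost: 4, 5, 2, 7, 10. Mean = 5.6.
E[Cost|Supply=-2] averages over only the 4 units with Supply=-2 (Demand = 5, 4, 7, 2): Cost = 4, 5, 2, 7, mean 4.5.
Difference = 5.6 − 4.5 = 1.1.

1.1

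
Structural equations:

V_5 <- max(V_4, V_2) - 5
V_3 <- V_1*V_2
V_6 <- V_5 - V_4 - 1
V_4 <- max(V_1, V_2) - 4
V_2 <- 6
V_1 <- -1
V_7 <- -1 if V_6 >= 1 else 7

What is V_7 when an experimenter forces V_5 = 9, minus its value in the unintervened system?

-8

Under do(V_5=9), the mechanism V_5 <- max(V_4, V_2) - 5 is discarded; V_5 is fixed at 9.
V_4 = max(V_1, V_2) - 4  [with V_1=-1, V_2=6]  = 2
V_6 = V_5 - V_4 - 1  [with V_5=9, V_4=2]  = 6
V_7 = -1 if V_6 >= 1 else 7  [with V_6=6]  = -1
Without intervention: V_4 = max(V_1, V_2) - 4  [with V_1=-1, V_2=6]  = 2; V_5 = max(V_4, V_2) - 5  [with V_4=2, V_2=6]  = 1; V_6 = V_5 - V_4 - 1  [with V_5=1, V_4=2]  = -2; V_7 = -1 if V_6 >= 1 else 7  [with V_6=-2]  = 7.
Change = -1 − 7 = -8.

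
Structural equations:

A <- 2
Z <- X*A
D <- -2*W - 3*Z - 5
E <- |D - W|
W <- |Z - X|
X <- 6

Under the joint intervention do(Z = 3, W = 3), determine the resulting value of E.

Setting Z = 3, W = 3 by intervention discards those variables' equations.
D = -2*W - 3*Z - 5  [with W=3, Z=3]  = -20
E = |D - W|  [with D=-20, W=3]  = 23

23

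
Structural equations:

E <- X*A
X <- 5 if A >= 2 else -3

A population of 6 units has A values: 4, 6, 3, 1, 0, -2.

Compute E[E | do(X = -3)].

-6

Every unit gets X=-3 under the intervention. E values become -12, -18, -9, -3, 0, 6; E[E|do(X=-3)] = -6.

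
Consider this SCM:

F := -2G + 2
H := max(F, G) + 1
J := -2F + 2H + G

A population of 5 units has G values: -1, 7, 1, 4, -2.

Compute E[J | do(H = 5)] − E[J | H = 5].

1.5

Under do(H=5), H's equation is replaced by H=5 for every unit. Per-unit J: 1, 41, 11, 26, -4. Mean = 15.
E[J|H=5] averages over only the 2 units with H=5 (G = -1, 4): J = 1, 26, mean 13.5.
Difference = 15 − 13.5 = 1.5.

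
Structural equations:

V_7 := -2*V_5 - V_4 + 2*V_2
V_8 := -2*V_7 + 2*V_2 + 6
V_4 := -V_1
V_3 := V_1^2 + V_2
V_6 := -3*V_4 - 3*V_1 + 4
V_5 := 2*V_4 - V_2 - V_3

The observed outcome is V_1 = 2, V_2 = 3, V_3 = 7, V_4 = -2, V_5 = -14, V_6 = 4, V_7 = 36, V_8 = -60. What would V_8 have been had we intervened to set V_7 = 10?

do(V_7=10) replaces the equation V_7 := -2*V_5 - V_4 + 2*V_2 with the constant V_7 = 10.
V_8 = -2*V_7 + 2*V_2 + 6  [with V_7=10, V_2=3]  = -8

-8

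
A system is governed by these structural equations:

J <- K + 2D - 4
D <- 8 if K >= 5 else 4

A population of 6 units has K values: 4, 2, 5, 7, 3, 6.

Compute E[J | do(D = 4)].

do(D=4) breaks D's dependence on K. With D=4 fixed, J across the units is 8, 6, 9, 11, 7, 10, mean 8.5.

8.5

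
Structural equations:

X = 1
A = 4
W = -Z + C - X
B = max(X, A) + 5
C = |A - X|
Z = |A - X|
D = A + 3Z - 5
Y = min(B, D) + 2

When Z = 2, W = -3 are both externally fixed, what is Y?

Under do(Z = 2, W = -3), each intervened variable's structural equation is replaced by its fixed value.
B = max(X, A) + 5  [with X=1, A=4]  = 9
D = A + 3Z - 5  [with A=4, Z=2]  = 5
Y = min(B, D) + 2  [with B=9, D=5]  = 7

7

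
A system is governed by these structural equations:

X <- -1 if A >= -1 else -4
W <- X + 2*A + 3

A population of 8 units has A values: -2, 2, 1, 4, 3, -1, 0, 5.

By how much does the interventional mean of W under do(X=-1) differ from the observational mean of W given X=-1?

Every unit gets X=-1 under the intervention. W values become -2, 6, 4, 10, 8, 0, 2, 12; E[W|do(X=-1)] = 5.
Observing X=-1 restricts to units where X's equation naturally yields -1: A ∈ {2, 1, 4, 3, -1, 0, 5}. In that subpopulation W = 6, 4, 10, 8, 0, 2, 12, mean 6.
Difference = 5 − 6 = -1.

-1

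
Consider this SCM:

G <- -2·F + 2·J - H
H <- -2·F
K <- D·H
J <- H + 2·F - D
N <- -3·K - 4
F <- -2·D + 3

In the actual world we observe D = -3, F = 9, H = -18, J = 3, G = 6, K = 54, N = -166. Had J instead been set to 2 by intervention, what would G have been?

Intervening sets J = 2 and removes its equation (J <- H + 2·F - D).
F = -2·D + 3  [with D=-3]  = 9
H = -2·F  [with F=9]  = -18
G = -2·F + 2·J - H  [with F=9, J=2, H=-18]  = 4

4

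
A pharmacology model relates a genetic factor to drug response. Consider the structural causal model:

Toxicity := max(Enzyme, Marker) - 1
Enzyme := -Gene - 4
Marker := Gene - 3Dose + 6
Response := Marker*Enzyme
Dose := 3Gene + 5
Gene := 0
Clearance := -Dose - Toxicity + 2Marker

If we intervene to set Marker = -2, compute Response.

8

Intervening sets Marker = -2 and removes its equation (Marker := Gene - 3Dose + 6).
Enzyme = -Gene - 4  [with Gene=0]  = -4
Response = Marker*Enzyme  [with Marker=-2, Enzyme=-4]  = 8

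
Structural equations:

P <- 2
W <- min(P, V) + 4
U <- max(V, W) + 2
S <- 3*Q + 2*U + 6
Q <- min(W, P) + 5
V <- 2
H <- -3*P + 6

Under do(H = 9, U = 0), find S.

Under do(H = 9, U = 0), each intervened variable's structural equation is replaced by its fixed value.
W = min(P, V) + 4  [with P=2, V=2]  = 6
Q = min(W, P) + 5  [with W=6, P=2]  = 7
S = 3*Q + 2*U + 6  [with Q=7, U=0]  = 27

27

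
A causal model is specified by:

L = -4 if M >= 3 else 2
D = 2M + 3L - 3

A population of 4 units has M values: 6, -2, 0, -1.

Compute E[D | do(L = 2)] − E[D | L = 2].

3.5

The intervention sets L=2 in all 4 units regardless of M. Recomputing D per unit gives 15, -1, 3, 1; average 4.5.
Conditioning on L=2 selects the 3 unit(s) with M ∈ {-2, 0, -1}. Their D values: -1, 3, 1. Mean = 1.
Difference = 4.5 − 1 = 3.5.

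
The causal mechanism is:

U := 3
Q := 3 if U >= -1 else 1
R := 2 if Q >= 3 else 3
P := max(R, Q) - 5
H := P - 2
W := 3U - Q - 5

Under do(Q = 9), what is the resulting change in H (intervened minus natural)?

6

do(Q=9) replaces the equation Q := 3 if U >= -1 else 1 with the constant Q = 9.
R = 2 if Q >= 3 else 3  [with Q=9]  = 2
P = max(R, Q) - 5  [with R=2, Q=9]  = 4
H = P - 2  [with P=4]  = 2
Without intervention: Q = 3 if U >= -1 else 1  [with U=3]  = 3; R = 2 if Q >= 3 else 3  [with Q=3]  = 2; P = max(R, Q) - 5  [with R=2, Q=3]  = -2; H = P - 2  [with P=-2]  = -4.
Change = 2 − (-4) = 6.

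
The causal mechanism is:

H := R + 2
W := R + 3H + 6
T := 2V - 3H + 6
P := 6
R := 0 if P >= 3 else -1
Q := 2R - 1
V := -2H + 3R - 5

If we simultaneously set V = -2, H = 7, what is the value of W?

The joint intervention fixes V = -2, H = 7, removing each variable's own equation.
R = 0 if P >= 3 else -1  [with P=6]  = 0
W = R + 3H + 6  [with R=0, H=7]  = 27

27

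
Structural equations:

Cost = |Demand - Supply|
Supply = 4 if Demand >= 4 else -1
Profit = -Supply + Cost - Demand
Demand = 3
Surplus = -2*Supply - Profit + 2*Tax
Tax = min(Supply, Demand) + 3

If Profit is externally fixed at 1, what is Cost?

do(Profit=1) replaces the equation Profit = -Supply + Cost - Demand with the constant Profit = 1.
Cost is not downstream of the intervention, so its value is determined by the original equations.
Supply = 4 if Demand >= 4 else -1  [with Demand=3]  = -1
Cost = |Demand - Supply|  [with Demand=3, Supply=-1]  = 4

4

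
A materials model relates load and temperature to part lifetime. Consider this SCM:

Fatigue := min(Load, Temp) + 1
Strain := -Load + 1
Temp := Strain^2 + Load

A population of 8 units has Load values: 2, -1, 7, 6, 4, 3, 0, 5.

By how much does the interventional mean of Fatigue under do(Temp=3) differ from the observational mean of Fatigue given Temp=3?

1.5

The intervention sets Temp=3 in all 8 units regardless of Load. Recomputing Fatigue per unit gives 3, 0, 4, 4, 4, 4, 1, 4; average 3.
Conditioning on Temp=3 selects the 2 unit(s) with Load ∈ {2, -1}. Their Fatigue values: 3, 0. Mean = 1.5.
Difference = 3 − 1.5 = 1.5.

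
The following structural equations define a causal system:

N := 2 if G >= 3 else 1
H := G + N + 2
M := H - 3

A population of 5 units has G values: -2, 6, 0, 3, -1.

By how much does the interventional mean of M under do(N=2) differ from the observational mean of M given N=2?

Under do(N=2), N's equation is replaced by N=2 for every unit. Per-unit M: -1, 7, 1, 4, 0. Mean = 2.2.
Conditioning on N=2 selects the 2 unit(s) with G ∈ {6, 3}. Their M values: 7, 4. Mean = 5.5.
Difference = 2.2 − 5.5 = -3.3.

-3.3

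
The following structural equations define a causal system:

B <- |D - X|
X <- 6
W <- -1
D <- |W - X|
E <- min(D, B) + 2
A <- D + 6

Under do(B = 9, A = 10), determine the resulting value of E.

Setting B = 9, A = 10 by intervention discards those variables' equations.
D = |W - X|  [with W=-1, X=6]  = 7
E = min(D, B) + 2  [with D=7, B=9]  = 9

9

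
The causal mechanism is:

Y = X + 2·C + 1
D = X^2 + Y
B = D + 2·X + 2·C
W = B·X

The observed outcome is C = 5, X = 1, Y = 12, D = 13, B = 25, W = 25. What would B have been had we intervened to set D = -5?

7

Intervening sets D = -5 and removes its equation (D = X^2 + Y).
B = D + 2·X + 2·C  [with D=-5, X=1, C=5]  = 7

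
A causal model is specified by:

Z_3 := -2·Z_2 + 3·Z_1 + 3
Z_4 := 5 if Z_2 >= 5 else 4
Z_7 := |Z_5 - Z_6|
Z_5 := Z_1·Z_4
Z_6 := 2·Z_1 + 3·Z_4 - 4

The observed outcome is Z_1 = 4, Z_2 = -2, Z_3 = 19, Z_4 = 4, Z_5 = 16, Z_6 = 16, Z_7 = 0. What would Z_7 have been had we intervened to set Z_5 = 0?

16

Under do(Z_5=0), the mechanism Z_5 := Z_1·Z_4 is discarded; Z_5 is fixed at 0.
Z_4 = 5 if Z_2 >= 5 else 4  [with Z_2=-2]  = 4
Z_6 = 2·Z_1 + 3·Z_4 - 4  [with Z_1=4, Z_4=4]  = 16
Z_7 = |Z_5 - Z_6|  [with Z_5=0, Z_6=16]  = 16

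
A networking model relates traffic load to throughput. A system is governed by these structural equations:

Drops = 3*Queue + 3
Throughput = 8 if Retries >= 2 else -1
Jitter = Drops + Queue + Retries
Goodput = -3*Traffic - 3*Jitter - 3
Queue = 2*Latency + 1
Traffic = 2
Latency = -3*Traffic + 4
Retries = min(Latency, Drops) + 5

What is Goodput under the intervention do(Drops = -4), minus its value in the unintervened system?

-12

do(Drops=-4) replaces the equation Drops = 3*Queue + 3 with the constant Drops = -4.
Latency = -3*Traffic + 4  [with Traffic=2]  = -2
Queue = 2*Latency + 1  [with Latency=-2]  = -3
Retries = min(Latency, Drops) + 5  [with Latency=-2, Drops=-4]  = 1
Jitter = Drops + Queue + Retries  [with Drops=-4, Queue=-3, Retries=1]  = -6
Goodput = -3*Traffic - 3*Jitter - 3  [with Traffic=2, Jitter=-6]  = 9
Without intervention: Latency = -3*Traffic + 4  [with Traffic=2]  = -2; Queue = 2*Latency + 1  [with Latency=-2]  = -3; Drops = 3*Queue + 3  [with Queue=-3]  = -6; Retries = min(Latency, Drops) + 5  [with Latency=-2, Drops=-6]  = -1; Jitter = Drops + Queue + Retries  [with Drops=-6, Queue=-3, Retries=-1]  = -10; Goodput = -3*Traffic - 3*Jitter - 3  [with Traffic=2, Jitter=-10]  = 21.
Change = 9 − 21 = -12.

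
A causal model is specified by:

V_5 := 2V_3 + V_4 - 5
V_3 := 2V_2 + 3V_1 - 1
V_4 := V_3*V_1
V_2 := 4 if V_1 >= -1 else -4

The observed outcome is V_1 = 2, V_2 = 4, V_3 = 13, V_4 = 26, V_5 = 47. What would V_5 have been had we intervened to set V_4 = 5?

26

Intervening sets V_4 = 5 and removes its equation (V_4 := V_3*V_1).
V_2 = 4 if V_1 >= -1 else -4  [with V_1=2]  = 4
V_3 = 2V_2 + 3V_1 - 1  [with V_2=4, V_1=2]  = 13
V_5 = 2V_3 + V_4 - 5  [with V_3=13, V_4=5]  = 26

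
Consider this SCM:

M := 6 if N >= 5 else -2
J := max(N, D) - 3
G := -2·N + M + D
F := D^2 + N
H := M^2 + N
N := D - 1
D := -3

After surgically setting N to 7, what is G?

-11

do(N=7) replaces the equation N := D - 1 with the constant N = 7.
M = 6 if N >= 5 else -2  [with N=7]  = 6
G = -2·N + M + D  [with N=7, M=6, D=-3]  = -11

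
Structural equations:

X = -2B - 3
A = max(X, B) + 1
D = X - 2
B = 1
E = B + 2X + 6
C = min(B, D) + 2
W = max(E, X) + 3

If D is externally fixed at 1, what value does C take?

Intervening sets D = 1 and removes its equation (D = X - 2).
C = min(B, D) + 2  [with B=1, D=1]  = 3

3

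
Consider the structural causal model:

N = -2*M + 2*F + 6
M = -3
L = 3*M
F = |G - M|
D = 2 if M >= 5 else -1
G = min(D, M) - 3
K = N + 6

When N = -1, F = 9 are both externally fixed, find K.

5

Setting N = -1, F = 9 by intervention discards those variables' equations.
K = N + 6  [with N=-1]  = 5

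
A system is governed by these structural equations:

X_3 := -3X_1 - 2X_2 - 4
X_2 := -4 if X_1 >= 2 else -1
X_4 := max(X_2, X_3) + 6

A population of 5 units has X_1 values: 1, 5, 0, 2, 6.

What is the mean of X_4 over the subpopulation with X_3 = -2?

Observing X_3=-2 restricts to units where X_3's equation naturally yields -2: X_1 ∈ {0, 2}. In that subpopulation X_4 = 5, 4, mean 4.5.

4.5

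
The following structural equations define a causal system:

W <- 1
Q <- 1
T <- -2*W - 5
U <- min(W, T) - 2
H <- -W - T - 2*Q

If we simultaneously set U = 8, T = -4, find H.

The joint intervention fixes U = 8, T = -4, removing each variable's own equation.
H = -W - T - 2*Q  [with W=1, T=-4, Q=1]  = 1

1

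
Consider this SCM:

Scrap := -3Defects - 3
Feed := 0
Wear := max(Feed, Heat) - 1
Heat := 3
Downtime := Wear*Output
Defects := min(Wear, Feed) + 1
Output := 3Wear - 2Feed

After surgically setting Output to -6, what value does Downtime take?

Intervening sets Output = -6 and removes its equation (Output := 3Wear - 2Feed).
Wear = max(Feed, Heat) - 1  [with Feed=0, Heat=3]  = 2
Downtime = Wear*Output  [with Wear=2, Output=-6]  = -12

-12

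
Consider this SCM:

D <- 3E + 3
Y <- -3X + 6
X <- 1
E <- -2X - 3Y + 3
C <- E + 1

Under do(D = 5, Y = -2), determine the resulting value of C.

8

Setting D = 5, Y = -2 by intervention discards those variables' equations.
E = -2X - 3Y + 3  [with X=1, Y=-2]  = 7
C = E + 1  [with E=7]  = 8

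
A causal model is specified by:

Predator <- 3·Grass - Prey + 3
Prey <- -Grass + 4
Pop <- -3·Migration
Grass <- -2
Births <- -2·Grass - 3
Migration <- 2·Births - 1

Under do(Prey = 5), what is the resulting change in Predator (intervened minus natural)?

1

The intervention breaks the incoming arrows to Prey: Prey <- -Grass + 4 no longer applies, and Prey = 5.
Predator = 3·Grass - Prey + 3  [with Grass=-2, Prey=5]  = -8
Without intervention: Prey = -Grass + 4  [with Grass=-2]  = 6; Predator = 3·Grass - Prey + 3  [with Grass=-2, Prey=6]  = -9.
Change = -8 − (-9) = 1.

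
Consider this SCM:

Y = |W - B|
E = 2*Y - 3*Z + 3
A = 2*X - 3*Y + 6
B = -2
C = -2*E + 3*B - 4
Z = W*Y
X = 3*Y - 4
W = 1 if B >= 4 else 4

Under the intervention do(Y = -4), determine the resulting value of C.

-96

The intervention breaks the incoming arrows to Y: Y = |W - B| no longer applies, and Y = -4.
W = 1 if B >= 4 else 4  [with B=-2]  = 4
Z = W*Y  [with W=4, Y=-4]  = -16
E = 2*Y - 3*Z + 3  [with Y=-4, Z=-16]  = 43
C = -2*E + 3*B - 4  [with E=43, B=-2]  = -96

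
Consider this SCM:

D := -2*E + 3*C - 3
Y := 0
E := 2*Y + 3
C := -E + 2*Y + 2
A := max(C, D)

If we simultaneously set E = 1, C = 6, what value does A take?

Under do(E = 1, C = 6), each intervened variable's structural equation is replaced by its fixed value.
D = -2*E + 3*C - 3  [with E=1, C=6]  = 13
A = max(C, D)  [with C=6, D=13]  = 13

13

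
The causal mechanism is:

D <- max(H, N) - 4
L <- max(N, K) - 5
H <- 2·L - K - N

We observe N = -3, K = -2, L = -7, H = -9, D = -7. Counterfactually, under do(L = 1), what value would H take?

7

The intervention breaks the incoming arrows to L: L <- max(N, K) - 5 no longer applies, and L = 1.
H = 2·L - K - N  [with L=1, K=-2, N=-3]  = 7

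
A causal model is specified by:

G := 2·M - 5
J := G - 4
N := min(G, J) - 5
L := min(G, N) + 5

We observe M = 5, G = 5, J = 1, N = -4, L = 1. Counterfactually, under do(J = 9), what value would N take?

The intervention breaks the incoming arrows to J: J := G - 4 no longer applies, and J = 9.
G = 2·M - 5  [with M=5]  = 5
N = min(G, J) - 5  [with G=5, J=9]  = 0

0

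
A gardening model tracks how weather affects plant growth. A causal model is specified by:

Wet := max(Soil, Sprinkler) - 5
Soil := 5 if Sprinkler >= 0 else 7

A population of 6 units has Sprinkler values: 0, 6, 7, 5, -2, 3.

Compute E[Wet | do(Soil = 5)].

0.5

Under do(Soil=5), Soil's equation is replaced by Soil=5 for every unit. Per-unit Wet: 0, 1, 2, 0, 0, 0. Mean = 0.5.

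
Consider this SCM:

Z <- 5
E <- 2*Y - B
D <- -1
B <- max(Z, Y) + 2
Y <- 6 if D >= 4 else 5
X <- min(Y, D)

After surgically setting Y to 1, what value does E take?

do(Y=1) replaces the equation Y <- 6 if D >= 4 else 5 with the constant Y = 1.
B = max(Z, Y) + 2  [with Z=5, Y=1]  = 7
E = 2*Y - B  [with Y=1, B=7]  = -5

-5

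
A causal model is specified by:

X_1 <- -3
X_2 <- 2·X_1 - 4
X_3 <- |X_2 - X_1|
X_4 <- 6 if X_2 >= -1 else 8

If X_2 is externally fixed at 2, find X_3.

5

The intervention breaks the incoming arrows to X_2: X_2 <- 2·X_1 - 4 no longer applies, and X_2 = 2.
X_3 = |X_2 - X_1|  [with X_2=2, X_1=-3]  = 5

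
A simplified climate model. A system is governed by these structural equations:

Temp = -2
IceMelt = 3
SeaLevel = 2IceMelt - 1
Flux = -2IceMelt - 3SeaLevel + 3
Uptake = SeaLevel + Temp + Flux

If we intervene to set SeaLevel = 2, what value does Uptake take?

do(SeaLevel=2) replaces the equation SeaLevel = 2IceMelt - 1 with the constant SeaLevel = 2.
Flux = -2IceMelt - 3SeaLevel + 3  [with IceMelt=3, SeaLevel=2]  = -9
Uptake = SeaLevel + Temp + Flux  [with SeaLevel=2, Temp=-2, Flux=-9]  = -9

-9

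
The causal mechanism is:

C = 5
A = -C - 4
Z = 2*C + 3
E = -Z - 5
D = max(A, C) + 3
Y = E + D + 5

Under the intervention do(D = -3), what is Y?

-16

The intervention breaks the incoming arrows to D: D = max(A, C) + 3 no longer applies, and D = -3.
Z = 2*C + 3  [with C=5]  = 13
E = -Z - 5  [with Z=13]  = -18
Y = E + D + 5  [with E=-18, D=-3]  = -16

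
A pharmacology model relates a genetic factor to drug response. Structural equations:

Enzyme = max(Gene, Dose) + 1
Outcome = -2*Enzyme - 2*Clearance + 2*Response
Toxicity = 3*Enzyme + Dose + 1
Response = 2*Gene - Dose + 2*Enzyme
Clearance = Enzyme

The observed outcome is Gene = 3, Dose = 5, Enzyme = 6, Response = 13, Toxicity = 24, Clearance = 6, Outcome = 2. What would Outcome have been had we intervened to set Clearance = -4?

22

Intervening sets Clearance = -4 and removes its equation (Clearance = Enzyme).
Enzyme = max(Gene, Dose) + 1  [with Gene=3, Dose=5]  = 6
Response = 2*Gene - Dose + 2*Enzyme  [with Gene=3, Dose=5, Enzyme=6]  = 13
Outcome = -2*Enzyme - 2*Clearance + 2*Response  [with Enzyme=6, Clearance=-4, Response=13]  = 22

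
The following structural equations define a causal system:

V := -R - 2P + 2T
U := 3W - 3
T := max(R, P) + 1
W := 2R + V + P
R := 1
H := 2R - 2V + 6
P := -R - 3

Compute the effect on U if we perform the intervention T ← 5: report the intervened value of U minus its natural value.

18

The intervention breaks the incoming arrows to T: T := max(R, P) + 1 no longer applies, and T = 5.
P = -R - 3  [with R=1]  = -4
V = -R - 2P + 2T  [with R=1, P=-4, T=5]  = 17
W = 2R + V + P  [with R=1, V=17, P=-4]  = 15
U = 3W - 3  [with W=15]  = 42
Without intervention: P = -R - 3  [with R=1]  = -4; T = max(R, P) + 1  [with R=1, P=-4]  = 2; V = -R - 2P + 2T  [with R=1, P=-4, T=2]  = 11; W = 2R + V + P  [with R=1, V=11, P=-4]  = 9; U = 3W - 3  [with W=9]  = 24.
Change = 42 − 24 = 18.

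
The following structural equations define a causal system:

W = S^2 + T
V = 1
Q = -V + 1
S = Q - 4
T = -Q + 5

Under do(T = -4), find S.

-4

Under do(T=-4), the mechanism T = -Q + 5 is discarded; T is fixed at -4.
Since S is not a descendant of the intervened variable, it is unaffected.
Q = -V + 1  [with V=1]  = 0
S = Q - 4  [with Q=0]  = -4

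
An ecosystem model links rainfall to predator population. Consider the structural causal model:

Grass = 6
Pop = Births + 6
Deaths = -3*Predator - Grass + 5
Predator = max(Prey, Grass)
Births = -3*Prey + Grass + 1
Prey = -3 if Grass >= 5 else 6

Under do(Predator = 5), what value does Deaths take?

do(Predator=5) replaces the equation Predator = max(Prey, Grass) with the constant Predator = 5.
Deaths = -3*Predator - Grass + 5  [with Predator=5, Grass=6]  = -16

-16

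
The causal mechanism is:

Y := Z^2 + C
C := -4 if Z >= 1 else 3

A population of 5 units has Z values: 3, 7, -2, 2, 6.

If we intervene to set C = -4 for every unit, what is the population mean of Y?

do(C=-4) breaks C's dependence on Z. With C=-4 fixed, Y across the units is 5, 45, 0, 0, 32, mean 16.4.

16.4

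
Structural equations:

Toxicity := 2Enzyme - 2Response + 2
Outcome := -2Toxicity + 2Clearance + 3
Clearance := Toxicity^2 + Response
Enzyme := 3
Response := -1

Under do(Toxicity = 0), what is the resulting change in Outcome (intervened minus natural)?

do(Toxicity=0) replaces the equation Toxicity := 2Enzyme - 2Response + 2 with the constant Toxicity = 0.
Clearance = Toxicity^2 + Response  [with Toxicity=0, Response=-1]  = -1
Outcome = -2Toxicity + 2Clearance + 3  [with Toxicity=0, Clearance=-1]  = 1
Without intervention: Toxicity = 2Enzyme - 2Response + 2  [with Enzyme=3, Response=-1]  = 10; Clearance = Toxicity^2 + Response  [with Toxicity=10, Response=-1]  = 99; Outcome = -2Toxicity + 2Clearance + 3  [with Toxicity=10, Clearance=99]  = 181.
Change = 1 − 181 = -180.

-180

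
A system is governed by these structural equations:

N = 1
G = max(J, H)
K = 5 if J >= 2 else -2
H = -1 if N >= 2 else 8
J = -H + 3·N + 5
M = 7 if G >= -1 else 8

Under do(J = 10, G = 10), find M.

7

Setting J = 10, G = 10 by intervention discards those variables' equations.
M = 7 if G >= -1 else 8  [with G=10]  = 7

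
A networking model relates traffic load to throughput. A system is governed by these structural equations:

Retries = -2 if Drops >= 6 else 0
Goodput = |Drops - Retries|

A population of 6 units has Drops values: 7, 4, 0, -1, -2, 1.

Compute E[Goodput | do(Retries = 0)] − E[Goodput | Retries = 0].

Every unit gets Retries=0 under the intervention. Goodput values become 7, 4, 0, 1, 2, 1; E[Goodput|do(Retries=0)] = 2.5.
Observing Retries=0 restricts to units where Retries's equation naturally yields 0: Drops ∈ {4, 0, -1, -2, 1}. In that subpopulation Goodput = 4, 0, 1, 2, 1, mean 1.6.
Difference = 2.5 − 1.6 = 0.9.

0.9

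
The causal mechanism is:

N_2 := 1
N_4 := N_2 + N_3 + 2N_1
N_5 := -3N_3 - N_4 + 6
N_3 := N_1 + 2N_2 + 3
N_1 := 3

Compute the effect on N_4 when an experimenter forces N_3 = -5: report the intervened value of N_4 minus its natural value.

The intervention breaks the incoming arrows to N_3: N_3 := N_1 + 2N_2 + 3 no longer applies, and N_3 = -5.
N_4 = N_2 + N_3 + 2N_1  [with N_2=1, N_3=-5, N_1=3]  = 2
Without intervention: N_3 = N_1 + 2N_2 + 3  [with N_1=3, N_2=1]  = 8; N_4 = N_2 + N_3 + 2N_1  [with N_2=1, N_3=8, N_1=3]  = 15.
Change = 2 − 15 = -13.

-13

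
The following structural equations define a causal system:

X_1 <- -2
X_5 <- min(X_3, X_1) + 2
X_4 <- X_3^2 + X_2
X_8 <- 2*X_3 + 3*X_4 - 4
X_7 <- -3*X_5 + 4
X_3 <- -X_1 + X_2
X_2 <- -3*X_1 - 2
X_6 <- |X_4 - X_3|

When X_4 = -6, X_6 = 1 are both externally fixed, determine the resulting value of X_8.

Under do(X_4 = -6, X_6 = 1), each intervened variable's structural equation is replaced by its fixed value.
X_2 = -3*X_1 - 2  [with X_1=-2]  = 4
X_3 = -X_1 + X_2  [with X_1=-2, X_2=4]  = 6
X_8 = 2*X_3 + 3*X_4 - 4  [with X_3=6, X_4=-6]  = -10

-10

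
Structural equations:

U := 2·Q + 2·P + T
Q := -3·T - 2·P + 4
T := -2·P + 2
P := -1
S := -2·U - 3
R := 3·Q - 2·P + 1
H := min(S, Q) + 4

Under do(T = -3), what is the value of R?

do(T=-3) replaces the equation T := -2·P + 2 with the constant T = -3.
Q = -3·T - 2·P + 4  [with T=-3, P=-1]  = 15
R = 3·Q - 2·P + 1  [with Q=15, P=-1]  = 48

48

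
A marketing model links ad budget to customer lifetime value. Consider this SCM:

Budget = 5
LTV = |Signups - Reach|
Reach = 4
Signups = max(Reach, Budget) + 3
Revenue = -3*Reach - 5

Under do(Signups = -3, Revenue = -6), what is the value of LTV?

7

Setting Signups = -3, Revenue = -6 by intervention discards those variables' equations.
LTV = |Signups - Reach|  [with Signups=-3, Reach=4]  = 7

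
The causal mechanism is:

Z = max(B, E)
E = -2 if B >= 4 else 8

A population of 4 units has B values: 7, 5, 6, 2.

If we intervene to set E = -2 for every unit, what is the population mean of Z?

5

do(E=-2) breaks E's dependence on B. With E=-2 fixed, Z across the units is 7, 5, 6, 2, mean 5.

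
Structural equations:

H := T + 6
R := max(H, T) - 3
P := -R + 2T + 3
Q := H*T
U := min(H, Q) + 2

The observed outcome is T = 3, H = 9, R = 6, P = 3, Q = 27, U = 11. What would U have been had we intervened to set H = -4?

-10

Under do(H=-4), the mechanism H := T + 6 is discarded; H is fixed at -4.
Q = H*T  [with H=-4, T=3]  = -12
U = min(H, Q) + 2  [with H=-4, Q=-12]  = -10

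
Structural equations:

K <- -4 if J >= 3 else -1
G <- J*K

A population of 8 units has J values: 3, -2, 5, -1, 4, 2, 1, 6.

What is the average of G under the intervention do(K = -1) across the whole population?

Under do(K=-1), K's equation is replaced by K=-1 for every unit. Per-unit G: -3, 2, -5, 1, -4, -2, -1, -6. Mean = -2.25.

-2.25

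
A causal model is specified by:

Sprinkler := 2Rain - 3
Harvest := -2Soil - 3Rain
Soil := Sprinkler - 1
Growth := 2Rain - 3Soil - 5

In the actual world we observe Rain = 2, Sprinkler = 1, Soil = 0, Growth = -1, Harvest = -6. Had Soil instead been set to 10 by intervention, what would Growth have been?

The intervention breaks the incoming arrows to Soil: Soil := Sprinkler - 1 no longer applies, and Soil = 10.
Growth = 2Rain - 3Soil - 5  [with Rain=2, Soil=10]  = -31

-31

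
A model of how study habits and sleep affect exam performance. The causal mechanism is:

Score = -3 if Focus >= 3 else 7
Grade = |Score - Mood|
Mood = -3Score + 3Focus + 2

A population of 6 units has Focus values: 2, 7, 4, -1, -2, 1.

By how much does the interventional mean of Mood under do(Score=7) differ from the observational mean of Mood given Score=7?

do(Score=7) breaks Score's dependence on Focus. With Score=7 fixed, Mood across the units is -13, 2, -7, -22, -25, -16, mean -13.5.
Observing Score=7 restricts to units where Score's equation naturally yields 7: Focus ∈ {2, -1, -2, 1}. In that subpopulation Mood = -13, -22, -25, -16, mean -19.
Difference = -13.5 − (-19) = 5.5.

5.5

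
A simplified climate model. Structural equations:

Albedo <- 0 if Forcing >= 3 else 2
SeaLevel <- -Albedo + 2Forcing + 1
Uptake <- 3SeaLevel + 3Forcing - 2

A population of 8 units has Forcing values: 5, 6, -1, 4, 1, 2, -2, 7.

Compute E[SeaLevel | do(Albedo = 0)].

6.5

The intervention sets Albedo=0 in all 8 units regardless of Forcing. Recomputing SeaLevel per unit gives 11, 13, -1, 9, 3, 5, -3, 15; average 6.5.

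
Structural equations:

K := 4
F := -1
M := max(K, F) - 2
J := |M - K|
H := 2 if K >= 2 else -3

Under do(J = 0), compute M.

Under do(J=0), the mechanism J := |M - K| is discarded; J is fixed at 0.
Since M is not a descendant of the intervened variable, it is unaffected.
M = max(K, F) - 2  [with K=4, F=-1]  = 2

2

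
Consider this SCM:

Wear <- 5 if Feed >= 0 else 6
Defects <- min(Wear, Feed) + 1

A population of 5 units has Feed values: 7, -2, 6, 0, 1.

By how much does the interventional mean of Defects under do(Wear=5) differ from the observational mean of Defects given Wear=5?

do(Wear=5) breaks Wear's dependence on Feed. With Wear=5 fixed, Defects across the units is 6, -1, 6, 1, 2, mean 2.8.
Conditioning on Wear=5 selects the 4 unit(s) with Feed ∈ {7, 6, 0, 1}. Their Defects values: 6, 6, 1, 2. Mean = 3.75.
Difference = 2.8 − 3.75 = -0.95.

-0.95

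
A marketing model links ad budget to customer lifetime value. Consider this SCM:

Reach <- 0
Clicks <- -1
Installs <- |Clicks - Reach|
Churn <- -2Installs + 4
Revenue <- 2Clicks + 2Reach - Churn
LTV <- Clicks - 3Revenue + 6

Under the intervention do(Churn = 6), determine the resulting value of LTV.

29

Under do(Churn=6), the mechanism Churn <- -2Installs + 4 is discarded; Churn is fixed at 6.
Revenue = 2Clicks + 2Reach - Churn  [with Clicks=-1, Reach=0, Churn=6]  = -8
LTV = Clicks - 3Revenue + 6  [with Clicks=-1, Revenue=-8]  = 29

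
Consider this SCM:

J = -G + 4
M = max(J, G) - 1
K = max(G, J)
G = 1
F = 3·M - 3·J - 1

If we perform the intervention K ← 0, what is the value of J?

Under do(K=0), the mechanism K = max(G, J) is discarded; K is fixed at 0.
Since J is not a descendant of the intervened variable, it is unaffected.
J = -G + 4  [with G=1]  = 3

3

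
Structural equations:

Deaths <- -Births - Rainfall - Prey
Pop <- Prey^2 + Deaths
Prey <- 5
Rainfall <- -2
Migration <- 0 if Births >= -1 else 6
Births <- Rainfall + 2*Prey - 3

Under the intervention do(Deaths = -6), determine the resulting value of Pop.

19

Under do(Deaths=-6), the mechanism Deaths <- -Births - Rainfall - Prey is discarded; Deaths is fixed at -6.
Pop = Prey^2 + Deaths  [with Prey=5, Deaths=-6]  = 19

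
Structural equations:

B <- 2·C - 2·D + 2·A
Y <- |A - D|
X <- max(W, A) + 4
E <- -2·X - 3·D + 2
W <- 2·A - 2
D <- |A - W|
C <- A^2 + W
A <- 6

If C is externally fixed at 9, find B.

22

Intervening sets C = 9 and removes its equation (C <- A^2 + W).
W = 2·A - 2  [with A=6]  = 10
D = |A - W|  [with A=6, W=10]  = 4
B = 2·C - 2·D + 2·A  [with C=9, D=4, A=6]  = 22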